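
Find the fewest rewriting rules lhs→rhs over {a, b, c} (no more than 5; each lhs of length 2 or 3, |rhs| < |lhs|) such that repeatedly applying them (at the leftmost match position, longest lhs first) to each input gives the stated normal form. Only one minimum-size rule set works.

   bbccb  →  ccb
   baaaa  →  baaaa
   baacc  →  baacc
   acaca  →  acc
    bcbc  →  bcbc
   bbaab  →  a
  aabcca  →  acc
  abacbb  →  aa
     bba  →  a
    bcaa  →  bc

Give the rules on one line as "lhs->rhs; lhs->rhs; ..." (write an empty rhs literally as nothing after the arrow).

ab->; bb->; ca->c; cbb->a

  | bbccb => ccb
  | baaaa
  | baacc
  | acaca => acca => acc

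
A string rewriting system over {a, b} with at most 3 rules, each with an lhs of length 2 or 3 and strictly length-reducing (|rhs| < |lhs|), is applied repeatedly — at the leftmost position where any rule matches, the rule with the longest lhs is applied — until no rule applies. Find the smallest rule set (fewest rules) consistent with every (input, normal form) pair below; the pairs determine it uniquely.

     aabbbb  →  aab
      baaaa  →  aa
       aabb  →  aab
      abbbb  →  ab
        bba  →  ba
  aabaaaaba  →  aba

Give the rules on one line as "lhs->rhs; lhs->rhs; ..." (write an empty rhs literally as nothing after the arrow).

aaa->; baa->; bb->b

  | aabbbb => aabbb => aabb => aab
  | baaaa => aa
  | aabb => aab
  | abbbb => abbb => abb => ab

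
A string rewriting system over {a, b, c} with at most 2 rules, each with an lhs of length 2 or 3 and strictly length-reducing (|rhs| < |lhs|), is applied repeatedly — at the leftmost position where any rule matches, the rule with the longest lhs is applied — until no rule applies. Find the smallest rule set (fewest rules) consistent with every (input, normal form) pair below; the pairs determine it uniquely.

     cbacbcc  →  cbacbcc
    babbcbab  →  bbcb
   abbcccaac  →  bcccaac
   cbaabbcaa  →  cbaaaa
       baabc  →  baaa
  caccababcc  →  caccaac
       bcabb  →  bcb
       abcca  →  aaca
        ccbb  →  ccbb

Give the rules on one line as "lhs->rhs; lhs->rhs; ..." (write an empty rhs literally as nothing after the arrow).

ab->; abc->aa

  | cbacbcc
  | babbcbab => bbcbab => bbcb
  | abbcccaac => bcccaac
  | cbaabbcaa => cbabcaa => cbaaaa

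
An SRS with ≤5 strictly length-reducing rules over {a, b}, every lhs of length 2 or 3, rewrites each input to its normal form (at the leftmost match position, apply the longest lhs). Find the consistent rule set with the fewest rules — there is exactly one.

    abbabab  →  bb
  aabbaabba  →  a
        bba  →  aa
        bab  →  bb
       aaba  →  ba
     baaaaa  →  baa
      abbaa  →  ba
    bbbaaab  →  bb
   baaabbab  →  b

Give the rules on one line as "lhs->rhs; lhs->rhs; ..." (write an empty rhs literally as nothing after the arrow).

  | abbabab => bbabab => aabab => abab => bab => bb
  | aabbaabba => abbaabba => bbaabba => aaabba => babba => bbba => a
  | bba => aa
  | bab => bb

aaa->ba; ab->b; bba->aa; bbb->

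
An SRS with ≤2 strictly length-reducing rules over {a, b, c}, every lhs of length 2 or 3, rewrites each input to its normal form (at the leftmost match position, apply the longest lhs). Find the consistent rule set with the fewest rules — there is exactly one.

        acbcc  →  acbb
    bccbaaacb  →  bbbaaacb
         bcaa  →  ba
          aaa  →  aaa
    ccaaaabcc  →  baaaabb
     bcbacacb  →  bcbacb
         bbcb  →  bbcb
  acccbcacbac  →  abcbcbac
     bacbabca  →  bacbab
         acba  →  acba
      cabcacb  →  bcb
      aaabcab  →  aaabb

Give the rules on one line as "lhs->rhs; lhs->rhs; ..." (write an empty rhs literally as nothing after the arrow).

  | acbcc => acbb
  | bccbaaacb => bbbaaacb
  | bcaa => ba
  | aaa

ca->; cc->b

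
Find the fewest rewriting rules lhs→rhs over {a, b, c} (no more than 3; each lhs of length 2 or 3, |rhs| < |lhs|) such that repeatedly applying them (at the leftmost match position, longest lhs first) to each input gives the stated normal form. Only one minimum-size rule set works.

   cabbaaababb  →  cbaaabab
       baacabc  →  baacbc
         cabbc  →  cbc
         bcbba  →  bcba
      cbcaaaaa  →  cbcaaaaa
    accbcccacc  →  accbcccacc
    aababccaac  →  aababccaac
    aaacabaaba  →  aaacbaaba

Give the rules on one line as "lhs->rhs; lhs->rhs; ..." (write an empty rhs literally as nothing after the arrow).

bb->b; cab->cb

  | cabbaaababb => cbbaaababb => cbaaababb => cbaaabab
  | baacabc => baacbc
  | cabbc => cbbc => cbc
  | bcbba => bcba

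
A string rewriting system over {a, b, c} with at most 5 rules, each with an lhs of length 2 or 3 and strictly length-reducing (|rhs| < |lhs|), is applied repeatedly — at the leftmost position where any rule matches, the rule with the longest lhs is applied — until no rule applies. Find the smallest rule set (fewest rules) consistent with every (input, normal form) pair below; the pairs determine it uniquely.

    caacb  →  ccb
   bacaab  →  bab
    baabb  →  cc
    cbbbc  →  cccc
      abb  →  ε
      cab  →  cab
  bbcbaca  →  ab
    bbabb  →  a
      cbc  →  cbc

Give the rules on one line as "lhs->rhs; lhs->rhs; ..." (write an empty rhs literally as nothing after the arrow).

  | caacb => ccb
  | bacaab => baaab => bab
  | baabb => bbb => cc
  | cbbbc => cccc

aa->; ac->a; bb->a; bbb->cc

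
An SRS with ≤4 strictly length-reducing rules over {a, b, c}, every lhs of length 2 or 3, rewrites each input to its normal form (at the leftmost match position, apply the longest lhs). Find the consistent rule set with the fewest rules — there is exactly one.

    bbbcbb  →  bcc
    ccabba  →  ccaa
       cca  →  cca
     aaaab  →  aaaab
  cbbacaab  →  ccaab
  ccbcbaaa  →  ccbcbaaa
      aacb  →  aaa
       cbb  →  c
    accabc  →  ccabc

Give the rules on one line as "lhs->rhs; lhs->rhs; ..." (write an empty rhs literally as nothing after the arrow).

ac->c; acb->aa; bb->; bbb->bc

  | bbbcbb => bccbb => bcc
  | ccabba => ccaa
  | cca
  | aaaab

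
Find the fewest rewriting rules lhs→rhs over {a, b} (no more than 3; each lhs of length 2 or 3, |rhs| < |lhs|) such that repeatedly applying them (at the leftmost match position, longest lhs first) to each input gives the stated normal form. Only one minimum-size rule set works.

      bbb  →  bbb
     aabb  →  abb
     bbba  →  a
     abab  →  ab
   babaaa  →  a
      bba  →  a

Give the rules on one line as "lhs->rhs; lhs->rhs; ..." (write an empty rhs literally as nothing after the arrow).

aa->a; ba->a

  | bbb
  | aabb => abb
  | bbba => bba => ba => a
  | abab => aab => ab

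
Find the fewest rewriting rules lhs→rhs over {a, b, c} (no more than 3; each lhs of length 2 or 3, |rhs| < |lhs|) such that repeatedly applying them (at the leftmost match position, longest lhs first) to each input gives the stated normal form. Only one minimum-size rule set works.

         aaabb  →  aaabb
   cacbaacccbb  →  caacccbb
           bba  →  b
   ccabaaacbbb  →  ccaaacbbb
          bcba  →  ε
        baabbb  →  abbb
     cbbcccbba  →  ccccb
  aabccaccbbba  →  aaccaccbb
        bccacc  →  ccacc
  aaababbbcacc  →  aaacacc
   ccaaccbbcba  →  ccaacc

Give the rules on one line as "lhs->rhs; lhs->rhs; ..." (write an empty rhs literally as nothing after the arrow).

  | aaabb
  | cacbaacccbb => caacccbb
  | bba => b
  | ccabaaacbbb => ccaaacbbb

ba->; bc->c; cba->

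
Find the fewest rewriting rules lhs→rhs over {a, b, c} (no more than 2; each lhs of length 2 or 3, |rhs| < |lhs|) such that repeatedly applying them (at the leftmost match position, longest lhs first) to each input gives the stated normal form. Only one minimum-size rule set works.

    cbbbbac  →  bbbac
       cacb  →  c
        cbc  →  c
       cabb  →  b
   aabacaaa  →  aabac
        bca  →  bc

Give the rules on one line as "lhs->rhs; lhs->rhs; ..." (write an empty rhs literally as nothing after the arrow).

  | cbbbbac => bbbac
  | cacb => ccb => c
  | cbc => c
  | cabb => cbb => b

ca->c; cb->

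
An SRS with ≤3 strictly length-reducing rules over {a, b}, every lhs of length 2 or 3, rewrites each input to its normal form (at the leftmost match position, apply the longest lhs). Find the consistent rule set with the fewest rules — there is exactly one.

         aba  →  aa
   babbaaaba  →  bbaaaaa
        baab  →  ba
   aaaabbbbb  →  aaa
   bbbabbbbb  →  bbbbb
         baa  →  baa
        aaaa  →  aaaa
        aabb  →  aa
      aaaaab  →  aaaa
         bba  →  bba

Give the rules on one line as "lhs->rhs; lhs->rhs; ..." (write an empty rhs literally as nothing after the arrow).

ab->; aba->aa; abb->ba

  | aba => aa
  | babbaaaba => bbaaaaba => bbaaaaa
  | baab => ba
  | aaaabbbbb => aaababbb => aaaabbb => aaabab => aaaab => aaa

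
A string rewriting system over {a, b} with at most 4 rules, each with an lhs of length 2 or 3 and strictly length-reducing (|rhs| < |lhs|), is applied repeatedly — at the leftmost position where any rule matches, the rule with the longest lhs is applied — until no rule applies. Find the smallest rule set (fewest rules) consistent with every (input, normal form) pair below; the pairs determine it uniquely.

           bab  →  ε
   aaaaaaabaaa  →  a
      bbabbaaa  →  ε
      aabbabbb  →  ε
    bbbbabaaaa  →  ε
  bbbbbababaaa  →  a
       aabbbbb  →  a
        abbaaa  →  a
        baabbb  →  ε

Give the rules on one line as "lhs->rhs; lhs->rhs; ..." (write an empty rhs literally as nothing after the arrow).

  | bab => ab => ε
  | aaaaaaabaaa => aaaaabaaa => aaabaaa => abaaa => aaa => a
  | bbabbaaa => aabbaaa => bbaaa => aaaa => aa => ε
  | aabbabbb => bbabbb => aabbb => bbb => ab => ε

aa->; ab->; ba->a; bb->a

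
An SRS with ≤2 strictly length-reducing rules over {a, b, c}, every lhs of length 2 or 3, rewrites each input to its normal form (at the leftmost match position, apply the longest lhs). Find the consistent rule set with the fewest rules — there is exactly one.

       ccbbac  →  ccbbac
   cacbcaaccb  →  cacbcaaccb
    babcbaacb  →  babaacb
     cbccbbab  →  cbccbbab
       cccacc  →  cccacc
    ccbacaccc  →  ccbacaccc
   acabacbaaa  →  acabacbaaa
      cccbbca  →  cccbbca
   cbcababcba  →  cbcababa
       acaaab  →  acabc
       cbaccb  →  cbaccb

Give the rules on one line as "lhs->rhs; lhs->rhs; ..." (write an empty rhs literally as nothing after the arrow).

aab->bc; bcb->b

  | ccbbac
  | cacbcaaccb
  | babcbaacb => babaacb
  | cbccbbab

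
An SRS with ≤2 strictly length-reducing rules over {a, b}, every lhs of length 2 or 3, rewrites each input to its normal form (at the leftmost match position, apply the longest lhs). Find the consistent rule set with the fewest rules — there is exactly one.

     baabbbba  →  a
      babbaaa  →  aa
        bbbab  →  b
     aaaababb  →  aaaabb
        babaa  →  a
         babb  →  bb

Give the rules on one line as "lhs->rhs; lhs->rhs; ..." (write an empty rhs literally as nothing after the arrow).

ba->; bba->ba

  | baabbbba => abbbba => abbba => abba => aba => a
  | babbaaa => bbaaa => baaa => aa
  | bbbab => bbab => bab => b
  | aaaababb => aaaabb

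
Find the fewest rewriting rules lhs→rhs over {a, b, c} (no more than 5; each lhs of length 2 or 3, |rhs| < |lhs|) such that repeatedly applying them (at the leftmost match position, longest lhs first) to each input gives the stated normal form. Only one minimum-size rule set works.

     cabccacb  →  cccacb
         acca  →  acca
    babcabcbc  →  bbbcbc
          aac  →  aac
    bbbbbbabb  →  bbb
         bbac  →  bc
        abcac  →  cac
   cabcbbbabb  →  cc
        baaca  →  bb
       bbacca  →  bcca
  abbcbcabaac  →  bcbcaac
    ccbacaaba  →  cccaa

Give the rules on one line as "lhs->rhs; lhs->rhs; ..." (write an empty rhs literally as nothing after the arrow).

  | cabccacb => cccacb
  | acca
  | babcabcbc => acabcbc => bbbcbc
  | aac

ab->; aca->bb; ba->; bab->a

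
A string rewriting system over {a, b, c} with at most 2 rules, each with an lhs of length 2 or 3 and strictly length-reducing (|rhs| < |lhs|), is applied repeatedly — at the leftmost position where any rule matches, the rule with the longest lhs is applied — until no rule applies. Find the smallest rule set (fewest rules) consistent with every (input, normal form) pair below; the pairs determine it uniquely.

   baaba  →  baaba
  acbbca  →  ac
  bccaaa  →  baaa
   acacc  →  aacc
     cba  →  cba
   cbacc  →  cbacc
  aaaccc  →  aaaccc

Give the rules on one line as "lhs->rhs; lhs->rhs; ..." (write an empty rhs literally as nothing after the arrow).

  | baaba
  | acbbca => acbba => ac
  | bccaaa => bcaaa => baaa
  | acacc => aacc

bba->; ca->a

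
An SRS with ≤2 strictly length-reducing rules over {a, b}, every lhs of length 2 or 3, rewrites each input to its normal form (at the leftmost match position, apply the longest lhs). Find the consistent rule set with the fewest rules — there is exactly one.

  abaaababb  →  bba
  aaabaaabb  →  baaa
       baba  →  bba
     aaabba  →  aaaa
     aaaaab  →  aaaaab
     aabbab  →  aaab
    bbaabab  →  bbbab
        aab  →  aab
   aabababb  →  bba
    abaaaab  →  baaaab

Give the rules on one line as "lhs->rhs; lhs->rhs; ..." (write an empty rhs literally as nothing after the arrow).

aba->ba; abb->a

  | abaaababb => baaababb => baababb => bababb => bbabb => bba
  | aaabaaabb => aabaaabb => abaaabb => baaabb => baaa
  | baba => bba
  | aaabba => aaaa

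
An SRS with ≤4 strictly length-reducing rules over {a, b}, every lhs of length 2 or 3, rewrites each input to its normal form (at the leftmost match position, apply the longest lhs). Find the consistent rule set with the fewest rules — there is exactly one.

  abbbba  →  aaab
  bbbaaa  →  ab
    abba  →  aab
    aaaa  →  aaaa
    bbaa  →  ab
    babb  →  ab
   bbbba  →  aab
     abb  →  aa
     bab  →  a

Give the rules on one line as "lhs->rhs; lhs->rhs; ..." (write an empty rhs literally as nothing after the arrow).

  | abbbba => aabba => aaab
  | bbbaaa => abaaa => abaa => aba => ab
  | abba => aab
  | aaaa

ba->b; bb->a; bba->ab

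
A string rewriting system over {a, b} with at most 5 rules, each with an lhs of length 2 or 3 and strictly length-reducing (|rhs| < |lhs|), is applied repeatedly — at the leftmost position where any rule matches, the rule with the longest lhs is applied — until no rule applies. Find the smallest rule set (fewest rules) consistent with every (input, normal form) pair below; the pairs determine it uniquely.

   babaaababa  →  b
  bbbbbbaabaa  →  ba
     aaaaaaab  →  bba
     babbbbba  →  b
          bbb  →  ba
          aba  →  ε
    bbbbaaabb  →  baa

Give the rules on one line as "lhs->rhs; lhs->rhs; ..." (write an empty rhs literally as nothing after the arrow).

  | babaaababa => baababa => baba => b
  | bbbbbbaabaa => babbbaabaa => babbaabaa => babaabaa => babaa => ba
  | aaaaaaab => baaaab => bbab => bba
  | babbbbba => babbbba => babbba => babba => baba => b

aaa->b; ab->a; aba->; bbb->ba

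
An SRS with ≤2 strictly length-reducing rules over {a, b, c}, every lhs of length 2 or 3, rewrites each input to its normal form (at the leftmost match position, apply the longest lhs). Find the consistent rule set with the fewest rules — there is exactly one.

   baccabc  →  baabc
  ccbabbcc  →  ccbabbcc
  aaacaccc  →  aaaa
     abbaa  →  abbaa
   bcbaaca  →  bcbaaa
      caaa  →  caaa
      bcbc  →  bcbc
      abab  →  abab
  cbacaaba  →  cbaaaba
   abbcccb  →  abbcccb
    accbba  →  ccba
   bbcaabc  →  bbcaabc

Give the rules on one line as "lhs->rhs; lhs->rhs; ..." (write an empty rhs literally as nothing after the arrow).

ac->a; acb->cc

  | baccabc => bacabc => baabc
  | ccbabbcc
  | aaacaccc => aaaaccc => aaaacc => aaaac => aaaa
  | abbaa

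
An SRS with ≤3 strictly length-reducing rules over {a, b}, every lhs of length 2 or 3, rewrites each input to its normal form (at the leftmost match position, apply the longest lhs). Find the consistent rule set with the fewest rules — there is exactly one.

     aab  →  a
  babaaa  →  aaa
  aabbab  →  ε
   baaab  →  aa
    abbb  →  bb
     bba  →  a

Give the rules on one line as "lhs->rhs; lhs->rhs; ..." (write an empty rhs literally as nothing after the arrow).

ab->; ba->a

  | aab => a
  | babaaa => abaaa => aaa
  | aabbab => abab => ab => ε
  | baaab => aaab => aa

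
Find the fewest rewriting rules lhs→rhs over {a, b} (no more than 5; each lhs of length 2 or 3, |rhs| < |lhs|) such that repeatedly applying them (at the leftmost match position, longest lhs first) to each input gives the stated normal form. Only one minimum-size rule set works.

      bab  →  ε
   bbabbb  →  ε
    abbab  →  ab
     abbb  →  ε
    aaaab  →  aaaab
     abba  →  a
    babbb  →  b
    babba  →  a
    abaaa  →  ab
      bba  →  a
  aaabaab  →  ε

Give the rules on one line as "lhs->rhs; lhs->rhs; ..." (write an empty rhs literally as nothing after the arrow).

abb->bb; ba->b; bb->; bbb->

  | bab => bb => ε
  | bbabbb => abbb => bbb => ε
  | abbab => bbab => ab
  | abbb => bbb => ε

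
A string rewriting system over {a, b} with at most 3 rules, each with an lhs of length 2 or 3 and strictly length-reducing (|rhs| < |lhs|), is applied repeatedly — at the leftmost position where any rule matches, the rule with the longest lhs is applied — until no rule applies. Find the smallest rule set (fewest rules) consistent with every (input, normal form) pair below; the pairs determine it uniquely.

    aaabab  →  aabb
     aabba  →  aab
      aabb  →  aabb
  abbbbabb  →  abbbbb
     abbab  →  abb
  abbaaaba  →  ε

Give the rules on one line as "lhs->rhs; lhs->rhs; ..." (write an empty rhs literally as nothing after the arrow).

aba->b; ba->

  | aaabab => aabb
  | aabba => aab
  | aabb
  | abbbbabb => abbbbb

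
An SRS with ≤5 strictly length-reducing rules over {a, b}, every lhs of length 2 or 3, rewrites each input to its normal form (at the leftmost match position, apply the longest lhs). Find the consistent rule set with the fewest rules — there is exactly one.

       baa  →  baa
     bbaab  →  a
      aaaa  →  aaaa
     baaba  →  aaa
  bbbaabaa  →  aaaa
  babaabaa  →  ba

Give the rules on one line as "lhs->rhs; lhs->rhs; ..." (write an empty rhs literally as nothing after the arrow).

  | baa
  | bbaab => aaab => aba => bb => a
  | aaaa
  | baaba => bbaa => aaa

aab->ba; aba->bb; bb->a; bbb->b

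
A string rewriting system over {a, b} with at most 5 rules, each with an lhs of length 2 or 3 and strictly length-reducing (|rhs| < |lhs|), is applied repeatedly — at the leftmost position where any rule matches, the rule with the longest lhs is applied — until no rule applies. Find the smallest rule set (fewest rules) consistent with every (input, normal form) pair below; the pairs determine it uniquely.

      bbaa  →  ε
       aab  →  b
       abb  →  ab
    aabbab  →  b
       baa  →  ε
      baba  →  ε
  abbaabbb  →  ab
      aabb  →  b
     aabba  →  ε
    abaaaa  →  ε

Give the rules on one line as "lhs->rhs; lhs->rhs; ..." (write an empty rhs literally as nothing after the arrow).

  | bbaa => baa => ε
  | aab => bb => b
  | abb => ab
  | aabbab => bbbab => bbab => bab => b

aa->b; ba->; baa->; bb->b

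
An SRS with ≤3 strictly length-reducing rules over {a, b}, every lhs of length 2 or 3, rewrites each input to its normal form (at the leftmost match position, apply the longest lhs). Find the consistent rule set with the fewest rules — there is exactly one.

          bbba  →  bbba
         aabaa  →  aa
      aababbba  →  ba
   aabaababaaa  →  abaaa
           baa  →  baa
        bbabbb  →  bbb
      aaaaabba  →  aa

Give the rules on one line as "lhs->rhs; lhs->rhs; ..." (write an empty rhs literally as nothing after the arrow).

  | bbba
  | aabaa => aa
  | aababbba => abbba => ba
  | aabaababaaa => aababaaa => abaaa

aab->; abb->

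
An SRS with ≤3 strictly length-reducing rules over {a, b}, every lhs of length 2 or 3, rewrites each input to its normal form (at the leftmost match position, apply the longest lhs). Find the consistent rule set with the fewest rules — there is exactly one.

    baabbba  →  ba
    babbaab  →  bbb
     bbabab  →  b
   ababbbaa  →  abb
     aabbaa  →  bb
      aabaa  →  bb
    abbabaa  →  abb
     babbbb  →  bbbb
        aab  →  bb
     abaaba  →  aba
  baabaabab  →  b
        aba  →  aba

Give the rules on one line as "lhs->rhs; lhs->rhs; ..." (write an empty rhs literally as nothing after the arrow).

aa->b; bab->b; bba->ba

  | baabbba => bbbbba => bbbba => bbba => bba => ba
  | babbaab => bbaab => baab => bbb
  | bbabab => babab => bab => b
  | ababbbaa => abbbaa => abbaa => abaa => abb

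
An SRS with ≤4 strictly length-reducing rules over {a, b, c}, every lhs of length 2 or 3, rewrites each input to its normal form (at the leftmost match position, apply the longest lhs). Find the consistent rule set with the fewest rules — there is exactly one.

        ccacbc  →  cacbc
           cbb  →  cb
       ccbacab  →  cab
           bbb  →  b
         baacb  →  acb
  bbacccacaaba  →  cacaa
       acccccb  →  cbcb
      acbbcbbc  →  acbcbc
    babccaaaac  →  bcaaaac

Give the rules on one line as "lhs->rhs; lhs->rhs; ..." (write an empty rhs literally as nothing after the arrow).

  | ccacbc => cacbc
  | cbb => cb
  | ccbacab => cbacab => ccab => cab
  | bbb => bb => b

acc->cb; ba->; bb->b; cc->c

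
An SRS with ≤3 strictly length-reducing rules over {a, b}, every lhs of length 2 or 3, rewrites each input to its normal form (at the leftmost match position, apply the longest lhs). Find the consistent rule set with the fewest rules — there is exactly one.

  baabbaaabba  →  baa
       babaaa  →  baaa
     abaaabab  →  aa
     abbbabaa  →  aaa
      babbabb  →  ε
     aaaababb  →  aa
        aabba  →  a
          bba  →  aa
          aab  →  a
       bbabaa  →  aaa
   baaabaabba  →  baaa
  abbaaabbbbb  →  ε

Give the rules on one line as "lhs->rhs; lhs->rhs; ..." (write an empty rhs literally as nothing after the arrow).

ab->; bb->a

  | baabbaaabba => babaaabba => baaabba => baaba => baa
  | babaaa => baaa
  | abaaabab => aaabab => aaab => aa
  | abbbabaa => bbabaa => aabaa => aaa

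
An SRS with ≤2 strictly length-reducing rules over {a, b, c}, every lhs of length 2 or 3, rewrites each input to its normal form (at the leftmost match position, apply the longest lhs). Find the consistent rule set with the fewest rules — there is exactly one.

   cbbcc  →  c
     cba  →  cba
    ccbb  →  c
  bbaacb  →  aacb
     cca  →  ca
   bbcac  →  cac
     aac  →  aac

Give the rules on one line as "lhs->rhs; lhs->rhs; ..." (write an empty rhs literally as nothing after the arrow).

  | cbbcc => ccc => cc => c
  | cba
  | ccbb => cbb => c
  | bbaacb => aacb

bb->; cc->c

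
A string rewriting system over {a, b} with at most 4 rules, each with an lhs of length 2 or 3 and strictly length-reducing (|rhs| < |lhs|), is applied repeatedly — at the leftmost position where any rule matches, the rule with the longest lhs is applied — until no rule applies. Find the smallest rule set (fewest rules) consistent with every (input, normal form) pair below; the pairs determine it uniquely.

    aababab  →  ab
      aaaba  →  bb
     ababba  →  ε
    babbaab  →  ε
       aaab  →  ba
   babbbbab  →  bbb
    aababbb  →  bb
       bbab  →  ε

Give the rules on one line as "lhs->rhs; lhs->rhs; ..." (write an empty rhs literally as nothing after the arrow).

  | aababab => bbabab => abbab => ab
  | aaaba => baba => baa => bb
  | ababba => ababa => abaa => abb => ε
  | babbaab => babaab => baaab => bbab => abb => ε

aa->b; abb->; bab->ba; bba->ab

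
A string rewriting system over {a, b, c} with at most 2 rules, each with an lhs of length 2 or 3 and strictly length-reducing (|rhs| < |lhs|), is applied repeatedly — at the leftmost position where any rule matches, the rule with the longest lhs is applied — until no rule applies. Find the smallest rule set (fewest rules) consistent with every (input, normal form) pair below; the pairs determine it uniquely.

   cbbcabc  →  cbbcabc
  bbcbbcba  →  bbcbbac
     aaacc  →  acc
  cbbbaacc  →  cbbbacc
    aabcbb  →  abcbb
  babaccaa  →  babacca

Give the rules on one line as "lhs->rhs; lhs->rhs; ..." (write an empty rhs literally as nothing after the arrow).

  | cbbcabc
  | bbcbbcba => bbcbbac
  | aaacc => aacc => acc
  | cbbbaacc => cbbbacc

aa->a; cba->ac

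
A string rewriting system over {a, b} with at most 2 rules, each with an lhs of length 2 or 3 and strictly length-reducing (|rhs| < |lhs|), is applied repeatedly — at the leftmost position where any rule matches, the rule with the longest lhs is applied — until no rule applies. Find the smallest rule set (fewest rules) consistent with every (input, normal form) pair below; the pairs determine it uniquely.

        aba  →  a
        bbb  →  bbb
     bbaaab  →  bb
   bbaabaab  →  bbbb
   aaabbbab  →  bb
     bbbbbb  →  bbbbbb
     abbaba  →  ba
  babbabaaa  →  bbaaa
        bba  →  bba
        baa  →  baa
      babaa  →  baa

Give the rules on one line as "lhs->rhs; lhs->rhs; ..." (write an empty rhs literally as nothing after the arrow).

  | aba => a
  | bbb
  | bbaaab => bbab => bb
  | bbaabaab => bbbaab => bbbb

aab->b; ab->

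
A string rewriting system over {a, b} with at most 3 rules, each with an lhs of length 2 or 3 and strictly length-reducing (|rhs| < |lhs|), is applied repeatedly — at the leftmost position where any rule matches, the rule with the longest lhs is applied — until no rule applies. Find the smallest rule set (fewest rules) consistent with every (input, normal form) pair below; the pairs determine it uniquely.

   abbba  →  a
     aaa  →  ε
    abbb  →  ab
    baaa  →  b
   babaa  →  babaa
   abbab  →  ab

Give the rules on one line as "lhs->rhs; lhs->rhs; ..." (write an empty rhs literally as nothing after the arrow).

  | abbba => abba => a
  | aaa => ε
  | abbb => abb => ab
  | baaa => b

aaa->; bb->b; bba->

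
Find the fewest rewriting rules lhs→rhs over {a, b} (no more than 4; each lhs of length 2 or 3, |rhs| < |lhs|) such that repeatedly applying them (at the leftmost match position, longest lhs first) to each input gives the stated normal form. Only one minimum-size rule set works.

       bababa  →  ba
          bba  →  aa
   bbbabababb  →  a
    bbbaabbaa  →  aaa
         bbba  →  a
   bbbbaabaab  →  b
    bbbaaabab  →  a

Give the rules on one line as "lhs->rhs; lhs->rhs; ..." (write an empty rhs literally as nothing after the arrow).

ab->b; bb->a; bbb->

  | bababa => bbaba => aaba => aba => ba
  | bba => aa
  | bbbabababb => abababb => bababb => bbabb => aabb => abb => bb => a
  | bbbaabbaa => aabbaa => abbaa => bbaa => aaa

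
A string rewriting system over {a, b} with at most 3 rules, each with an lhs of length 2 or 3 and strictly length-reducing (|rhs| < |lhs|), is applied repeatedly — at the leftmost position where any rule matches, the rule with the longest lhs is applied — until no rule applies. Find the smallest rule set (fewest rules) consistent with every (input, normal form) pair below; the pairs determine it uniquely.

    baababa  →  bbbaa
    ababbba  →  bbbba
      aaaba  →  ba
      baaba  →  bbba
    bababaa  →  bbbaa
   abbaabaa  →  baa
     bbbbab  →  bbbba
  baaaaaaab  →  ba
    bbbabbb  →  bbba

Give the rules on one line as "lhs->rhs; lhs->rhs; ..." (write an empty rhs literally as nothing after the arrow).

aaa->; aab->bb; ab->a

  | baababa => bbbaba => bbbaa
  | ababbba => aabbba => bbbba
  | aaaba => ba
  | baaba => bbba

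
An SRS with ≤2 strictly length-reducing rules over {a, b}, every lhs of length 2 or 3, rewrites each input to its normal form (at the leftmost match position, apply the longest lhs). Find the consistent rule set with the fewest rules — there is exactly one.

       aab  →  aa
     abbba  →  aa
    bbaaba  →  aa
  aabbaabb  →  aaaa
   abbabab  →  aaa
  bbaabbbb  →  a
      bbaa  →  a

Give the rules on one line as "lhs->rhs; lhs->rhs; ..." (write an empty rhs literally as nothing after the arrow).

  | aab => aa
  | abbba => abba => aba => aa
  | bbaaba => aba => aa
  | aabbaabb => aabaabb => aaaabb => aaaab => aaaa

ab->a; bba->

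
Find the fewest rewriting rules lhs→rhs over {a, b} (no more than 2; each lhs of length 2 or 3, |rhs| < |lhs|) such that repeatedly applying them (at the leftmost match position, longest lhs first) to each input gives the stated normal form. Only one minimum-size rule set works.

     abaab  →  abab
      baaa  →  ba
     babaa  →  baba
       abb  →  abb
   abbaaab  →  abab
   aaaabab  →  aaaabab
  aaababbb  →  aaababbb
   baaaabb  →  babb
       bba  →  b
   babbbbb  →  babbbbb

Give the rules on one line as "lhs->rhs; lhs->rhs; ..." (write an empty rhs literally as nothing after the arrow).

  | abaab => abab
  | baaa => baa => ba
  | babaa => baba
  | abb

baa->ba; bba->b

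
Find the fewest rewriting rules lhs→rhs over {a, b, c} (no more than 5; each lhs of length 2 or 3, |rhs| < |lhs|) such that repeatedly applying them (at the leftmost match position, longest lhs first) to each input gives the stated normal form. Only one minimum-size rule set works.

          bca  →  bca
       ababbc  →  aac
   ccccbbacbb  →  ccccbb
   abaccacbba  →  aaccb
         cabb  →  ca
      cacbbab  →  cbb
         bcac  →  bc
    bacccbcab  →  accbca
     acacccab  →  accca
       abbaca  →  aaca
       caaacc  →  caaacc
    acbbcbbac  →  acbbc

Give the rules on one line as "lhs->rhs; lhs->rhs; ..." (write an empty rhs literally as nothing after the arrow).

  | bca
  | ababbc => aabbc => aabc => aac
  | ccccbbacbb => ccccbabb => ccccbb
  | abaccacbba => aaccacbba => aaccbba => aaccb

ab->a; ba->; bac->a; cac->c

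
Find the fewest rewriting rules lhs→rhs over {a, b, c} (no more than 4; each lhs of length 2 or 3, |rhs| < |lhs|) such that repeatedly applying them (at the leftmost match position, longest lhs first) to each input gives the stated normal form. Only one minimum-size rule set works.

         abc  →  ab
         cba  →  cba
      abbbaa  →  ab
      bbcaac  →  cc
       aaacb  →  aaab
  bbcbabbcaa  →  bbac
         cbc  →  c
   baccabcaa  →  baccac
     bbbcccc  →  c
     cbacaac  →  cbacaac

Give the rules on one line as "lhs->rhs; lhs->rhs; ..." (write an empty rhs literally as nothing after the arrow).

abc->ab; acb->ab; baa->c; bc->

  | abc => ab
  | cba
  | abbbaa => abbc => ab
  | bbcaac => baac => cc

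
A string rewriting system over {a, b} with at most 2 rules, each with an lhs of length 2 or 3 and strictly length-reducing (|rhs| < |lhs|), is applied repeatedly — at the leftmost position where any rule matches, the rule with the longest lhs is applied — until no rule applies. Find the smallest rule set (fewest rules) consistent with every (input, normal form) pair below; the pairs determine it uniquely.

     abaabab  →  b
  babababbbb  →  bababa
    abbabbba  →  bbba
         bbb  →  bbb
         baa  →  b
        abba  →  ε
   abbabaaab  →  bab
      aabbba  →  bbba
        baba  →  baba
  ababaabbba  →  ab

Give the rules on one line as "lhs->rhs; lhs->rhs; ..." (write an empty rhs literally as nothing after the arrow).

  | abaabab => abbab => aab => b
  | babababbbb => babababb => bababa
  | abbabbba => aabbba => bbba
  | bbb

aa->; abb->a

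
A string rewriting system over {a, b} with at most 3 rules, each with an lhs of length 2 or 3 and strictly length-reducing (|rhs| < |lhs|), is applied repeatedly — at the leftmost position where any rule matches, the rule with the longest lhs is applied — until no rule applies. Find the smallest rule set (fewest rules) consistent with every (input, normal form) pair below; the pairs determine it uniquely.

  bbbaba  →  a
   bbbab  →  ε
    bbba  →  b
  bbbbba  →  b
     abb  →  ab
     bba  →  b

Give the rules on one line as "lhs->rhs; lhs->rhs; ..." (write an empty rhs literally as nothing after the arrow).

ba->b; bab->; bb->b

  | bbbaba => bbaba => baba => a
  | bbbab => bbab => bab => ε
  | bbba => bba => ba => b
  | bbbbba => bbbba => bbba => bba => ba => b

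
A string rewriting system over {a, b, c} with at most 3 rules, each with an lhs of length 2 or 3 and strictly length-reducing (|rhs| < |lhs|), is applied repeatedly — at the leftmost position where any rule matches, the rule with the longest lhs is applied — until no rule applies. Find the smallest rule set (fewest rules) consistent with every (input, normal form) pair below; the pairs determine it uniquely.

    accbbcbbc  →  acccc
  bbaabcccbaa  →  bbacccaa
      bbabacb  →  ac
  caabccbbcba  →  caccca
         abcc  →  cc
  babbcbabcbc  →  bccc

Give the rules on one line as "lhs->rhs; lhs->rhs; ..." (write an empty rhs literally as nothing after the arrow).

ab->; bab->ab; cb->c

  | accbbcbbc => accbcbbc => acccbbc => acccbc => acccc
  | bbaabcccbaa => bbacccbaa => bbacccaa
  | bbabacb => babacb => abacb => acb => ac
  | caabccbbcba => caccbbcba => caccbcba => cacccba => caccca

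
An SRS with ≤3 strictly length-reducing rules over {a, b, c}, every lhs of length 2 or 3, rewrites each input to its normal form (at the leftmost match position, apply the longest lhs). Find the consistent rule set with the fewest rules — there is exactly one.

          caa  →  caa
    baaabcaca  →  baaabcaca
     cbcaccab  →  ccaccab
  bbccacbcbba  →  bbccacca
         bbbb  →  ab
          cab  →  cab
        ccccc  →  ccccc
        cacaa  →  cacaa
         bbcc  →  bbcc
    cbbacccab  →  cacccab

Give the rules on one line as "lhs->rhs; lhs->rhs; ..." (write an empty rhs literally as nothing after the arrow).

bbb->a; cb->c

  | caa
  | baaabcaca
  | cbcaccab => ccaccab
  | bbccacbcbba => bbccaccbba => bbccaccba => bbccacca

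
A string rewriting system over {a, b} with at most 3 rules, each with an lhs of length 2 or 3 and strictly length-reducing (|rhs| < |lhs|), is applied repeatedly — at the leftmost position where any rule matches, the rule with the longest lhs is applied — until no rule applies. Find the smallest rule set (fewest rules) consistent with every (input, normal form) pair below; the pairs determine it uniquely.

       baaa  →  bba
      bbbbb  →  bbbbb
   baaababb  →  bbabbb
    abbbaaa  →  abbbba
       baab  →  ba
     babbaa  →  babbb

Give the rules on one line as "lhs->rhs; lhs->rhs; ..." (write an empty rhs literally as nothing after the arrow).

  | baaa => bba
  | bbbbb
  | baaababb => bbababb => bbabbb
  | abbbaaa => abbbba

aa->b; aab->a; aba->ab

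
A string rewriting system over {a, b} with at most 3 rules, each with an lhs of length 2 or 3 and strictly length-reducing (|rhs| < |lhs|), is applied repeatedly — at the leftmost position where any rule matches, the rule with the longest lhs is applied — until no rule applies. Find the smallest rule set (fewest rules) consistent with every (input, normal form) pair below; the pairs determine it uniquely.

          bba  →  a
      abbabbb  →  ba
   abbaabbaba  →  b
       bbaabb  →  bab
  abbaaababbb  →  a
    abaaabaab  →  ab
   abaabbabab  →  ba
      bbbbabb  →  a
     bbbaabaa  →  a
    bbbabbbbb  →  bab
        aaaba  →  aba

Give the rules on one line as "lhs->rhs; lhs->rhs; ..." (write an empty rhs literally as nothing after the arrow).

  | bba => a
  | abbabbb => aabbb => babb => ba
  | abbaabbaba => aaabbaba => abbaba => aaba => baa => b
  | bbaabb => aabb => bab

aa->; aab->ba; bb->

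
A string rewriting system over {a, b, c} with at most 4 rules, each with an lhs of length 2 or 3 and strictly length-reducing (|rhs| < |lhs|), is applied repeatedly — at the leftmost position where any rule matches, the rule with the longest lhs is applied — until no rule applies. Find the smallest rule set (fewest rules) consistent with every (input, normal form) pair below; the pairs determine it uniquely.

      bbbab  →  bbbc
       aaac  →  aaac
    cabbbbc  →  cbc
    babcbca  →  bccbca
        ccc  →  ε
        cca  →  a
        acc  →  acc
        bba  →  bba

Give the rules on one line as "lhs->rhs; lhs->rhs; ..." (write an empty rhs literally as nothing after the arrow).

ab->c; cbb->; cca->a; ccc->

  | bbbab => bbbc
  | aaac
  | cabbbbc => ccbbbc => cbc
  | babcbca => bccbca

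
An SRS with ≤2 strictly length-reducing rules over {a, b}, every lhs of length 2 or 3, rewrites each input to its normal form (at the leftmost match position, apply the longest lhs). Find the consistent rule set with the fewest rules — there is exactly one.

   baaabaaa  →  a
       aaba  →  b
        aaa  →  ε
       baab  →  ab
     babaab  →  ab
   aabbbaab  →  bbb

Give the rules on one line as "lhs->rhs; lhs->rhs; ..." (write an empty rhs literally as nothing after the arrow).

aa->b; ba->

  | baaabaaa => aabaaa => bbaaa => baa => a
  | aaba => bba => b
  | aaa => ba => ε
  | baab => ab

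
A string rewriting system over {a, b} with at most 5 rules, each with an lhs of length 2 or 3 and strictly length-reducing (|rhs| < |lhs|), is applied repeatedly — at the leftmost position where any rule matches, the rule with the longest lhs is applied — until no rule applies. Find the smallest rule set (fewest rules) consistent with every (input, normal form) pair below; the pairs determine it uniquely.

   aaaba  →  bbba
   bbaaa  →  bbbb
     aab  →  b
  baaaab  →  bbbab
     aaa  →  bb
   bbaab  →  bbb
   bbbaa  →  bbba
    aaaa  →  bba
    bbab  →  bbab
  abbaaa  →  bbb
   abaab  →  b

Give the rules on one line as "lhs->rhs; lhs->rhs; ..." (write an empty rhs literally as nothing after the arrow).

aa->a; aaa->bb; aab->b; abb->b

  | aaaba => bbba
  | bbaaa => bbbb
  | aab => b
  | baaaab => bbbab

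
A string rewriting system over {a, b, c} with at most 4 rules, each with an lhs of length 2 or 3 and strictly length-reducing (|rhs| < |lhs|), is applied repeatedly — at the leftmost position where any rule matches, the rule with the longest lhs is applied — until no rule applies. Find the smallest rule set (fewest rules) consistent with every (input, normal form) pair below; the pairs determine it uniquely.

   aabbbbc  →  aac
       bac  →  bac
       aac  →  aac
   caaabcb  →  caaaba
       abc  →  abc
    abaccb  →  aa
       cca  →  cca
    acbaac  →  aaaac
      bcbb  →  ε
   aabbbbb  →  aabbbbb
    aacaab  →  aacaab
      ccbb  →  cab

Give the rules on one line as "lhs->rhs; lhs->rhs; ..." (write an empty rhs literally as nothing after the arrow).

acc->bc; bab->; bbc->c; cb->a

  | aabbbbc => aabbc => aac
  | bac
  | aac
  | caaabcb => caaaba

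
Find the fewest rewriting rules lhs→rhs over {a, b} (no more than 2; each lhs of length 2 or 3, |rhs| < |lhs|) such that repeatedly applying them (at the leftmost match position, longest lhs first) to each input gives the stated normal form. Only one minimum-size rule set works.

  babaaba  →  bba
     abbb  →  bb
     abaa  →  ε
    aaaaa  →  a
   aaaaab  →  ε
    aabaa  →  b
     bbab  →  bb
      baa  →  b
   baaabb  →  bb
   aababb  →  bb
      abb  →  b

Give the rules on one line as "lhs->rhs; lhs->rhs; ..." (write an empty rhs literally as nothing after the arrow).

  | babaaba => baaba => bba
  | abbb => bb
  | abaa => aa => ε
  | aaaaa => aaa => a

aa->; ab->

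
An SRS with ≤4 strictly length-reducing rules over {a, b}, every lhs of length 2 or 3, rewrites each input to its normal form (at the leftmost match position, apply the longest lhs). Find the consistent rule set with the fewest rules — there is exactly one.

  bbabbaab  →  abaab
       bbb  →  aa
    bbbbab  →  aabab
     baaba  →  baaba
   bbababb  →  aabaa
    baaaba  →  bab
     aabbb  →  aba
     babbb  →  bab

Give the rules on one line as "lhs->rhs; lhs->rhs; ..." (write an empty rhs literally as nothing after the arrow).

aaa->ab; bb->a; bbb->aa

  | bbabbaab => aabbaab => aaaaab => abaab
  | bbb => aa
  | bbbbab => aabab
  | baaba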